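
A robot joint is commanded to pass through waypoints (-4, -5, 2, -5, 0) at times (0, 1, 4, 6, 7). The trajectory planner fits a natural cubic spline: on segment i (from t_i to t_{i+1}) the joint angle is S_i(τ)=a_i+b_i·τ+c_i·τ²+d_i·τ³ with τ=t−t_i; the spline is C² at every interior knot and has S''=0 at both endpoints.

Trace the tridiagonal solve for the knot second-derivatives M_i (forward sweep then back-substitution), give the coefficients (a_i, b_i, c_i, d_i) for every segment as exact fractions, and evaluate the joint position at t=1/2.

  seg 0: a=-4 b=-1105/591 c=0 d=514/591
  seg 1: a=-5 b=437/591 c=514/197 d=-1228/1773
  seg 2: a=2 b=-1363/591 c=-714/197 d=7157/4728
  seg 3: a=-5 b=1609/1182 c=4301/788 d=-4301/2364
S(1/2) = -3803/788

Δ: Δ0=-1, Δ1=7/3, Δ2=-7/2, Δ3=5
row 1: diag=8, rhs=20; c'=3/8, d'=5/2
row 2: denom=10−3·3/8=71/8; d'=(-35−3·5/2)/(71/8)=-340/71
row 3: denom=6−2·16/71=394/71; d'=(51−2·-340/71)/(394/71)=4301/394
back: M3=4301/394
back: M2=-340/71−16/71·4301/394=-1428/197
back: M1=5/2−3/8·-1428/197=1028/197
M: M0=0, M1=1028/197, M2=-1428/197, M3=4301/394, M4=0
seg 0: a=-4, c=M0/2=0, d=(M1−M0)/(6·1)=514/591, b=Δ0−h0·(2M0+M1)/6=-1105/591
seg 1: a=-5, c=M1/2=514/197, d=(M2−M1)/(6·3)=-1228/1773, b=Δ1−h1·(2M1+M2)/6=437/591
seg 2: a=2, c=M2/2=-714/197, d=(M3−M2)/(6·2)=7157/4728, b=Δ2−h2·(2M2+M3)/6=-1363/591
seg 3: a=-5, c=M3/2=4301/788, d=(M4−M3)/(6·1)=-4301/2364, b=Δ3−h3·(2M3+M4)/6=1609/1182
t_q=1/2 → seg 0, τ=1/2; S=-4+-1105/591·τ+0·τ²+514/591·τ³=-3803/788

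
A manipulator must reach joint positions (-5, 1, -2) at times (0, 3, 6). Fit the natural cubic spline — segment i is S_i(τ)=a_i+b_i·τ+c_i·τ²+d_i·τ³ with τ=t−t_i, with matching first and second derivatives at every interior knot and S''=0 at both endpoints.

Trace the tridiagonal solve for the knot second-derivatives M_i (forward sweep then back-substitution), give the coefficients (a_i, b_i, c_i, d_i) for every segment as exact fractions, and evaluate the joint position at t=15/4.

Δ: Δ0=2, Δ1=-1
row 1: diag=12, rhs=-18; c'=1/4, d'=-3/2
back: M1=-3/2
M: M0=0, M1=-3/2, M2=0
seg 0: a=-5, c=M0/2=0, d=(M1−M0)/(6·3)=-1/12, b=Δ0−h0·(2M0+M1)/6=11/4
seg 1: a=1, c=M1/2=-3/4, d=(M2−M1)/(6·3)=1/12, b=Δ1−h1·(2M1+M2)/6=1/2
t_q=15/4 → seg 1, τ=3/4; S=1+1/2·τ+-3/4·τ²+1/12·τ³=253/256

  seg 0: a=-5 b=11/4 c=0 d=-1/12
  seg 1: a=1 b=1/2 c=-3/4 d=1/12
S(15/4) = 253/256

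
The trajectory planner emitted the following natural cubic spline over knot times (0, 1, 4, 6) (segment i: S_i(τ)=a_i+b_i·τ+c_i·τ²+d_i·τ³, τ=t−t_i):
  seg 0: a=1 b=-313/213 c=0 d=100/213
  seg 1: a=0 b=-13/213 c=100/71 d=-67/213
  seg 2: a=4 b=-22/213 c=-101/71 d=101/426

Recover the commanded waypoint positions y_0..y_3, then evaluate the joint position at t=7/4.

y_0 = S_0(0) = a_0 = 1
y_1 = S_1(0) = a_1 = 0
y_2 = S_2(0) = a_2 = 4
y_3 = S_2(2) = 0
t_q=7/4 is in segment 1 (τ=3/4); S_1(τ)=2789/4544

y_0=1 y_1=0 y_2=4 y_3=0
S(7/4) = 2789/4544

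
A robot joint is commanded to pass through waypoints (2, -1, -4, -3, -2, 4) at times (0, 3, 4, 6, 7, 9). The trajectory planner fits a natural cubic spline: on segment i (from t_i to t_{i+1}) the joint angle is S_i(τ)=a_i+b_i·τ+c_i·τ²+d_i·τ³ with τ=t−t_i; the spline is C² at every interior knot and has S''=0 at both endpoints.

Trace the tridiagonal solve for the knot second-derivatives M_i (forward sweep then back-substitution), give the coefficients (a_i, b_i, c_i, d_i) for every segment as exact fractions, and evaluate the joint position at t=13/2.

  seg 0: a=2 b=49/2906 c=0 d=-985/8718
  seg 1: a=-1 b=-4408/1453 c=-2955/2906 d=3053/2906
  seg 2: a=-4 b=-5567/2906 c=3102/1453 d=-1347/2906
  seg 3: a=-3 b=3085/2906 c=-939/1453 d=1699/2906
  seg 4: a=-2 b=2213/1453 c=3219/2906 d=-1073/5812
S(13/2) = -59461/23248

Δ: Δ0=-1, Δ1=-3, Δ2=1/2, Δ3=1, Δ4=3
row 1: diag=8, rhs=-12; c'=1/8, d'=-3/2
row 2: denom=6−1·1/8=47/8; d'=(21−1·-3/2)/(47/8)=180/47
row 3: denom=6−2·16/47=250/47; d'=(3−2·180/47)/(250/47)=-219/250
row 4: denom=6−1·47/250=1453/250; d'=(12−1·-219/250)/(1453/250)=3219/1453
back: M4=3219/1453
back: M3=-219/250−47/250·3219/1453=-1878/1453
back: M2=180/47−16/47·-1878/1453=6204/1453
back: M1=-3/2−1/8·6204/1453=-2955/1453
M: M0=0, M1=-2955/1453, M2=6204/1453, M3=-1878/1453, M4=3219/1453, M5=0
seg 0: a=2, c=M0/2=0, d=(M1−M0)/(6·3)=-985/8718, b=Δ0−h0·(2M0+M1)/6=49/2906
seg 1: a=-1, c=M1/2=-2955/2906, d=(M2−M1)/(6·1)=3053/2906, b=Δ1−h1·(2M1+M2)/6=-4408/1453
seg 2: a=-4, c=M2/2=3102/1453, d=(M3−M2)/(6·2)=-1347/2906, b=Δ2−h2·(2M2+M3)/6=-5567/2906
seg 3: a=-3, c=M3/2=-939/1453, d=(M4−M3)/(6·1)=1699/2906, b=Δ3−h3·(2M3+M4)/6=3085/2906
seg 4: a=-2, c=M4/2=3219/2906, d=(M5−M4)/(6·2)=-1073/5812, b=Δ4−h4·(2M4+M5)/6=2213/1453
t_q=13/2 → seg 3, τ=1/2; S=-3+3085/2906·τ+-939/1453·τ²+1699/2906·τ³=-59461/23248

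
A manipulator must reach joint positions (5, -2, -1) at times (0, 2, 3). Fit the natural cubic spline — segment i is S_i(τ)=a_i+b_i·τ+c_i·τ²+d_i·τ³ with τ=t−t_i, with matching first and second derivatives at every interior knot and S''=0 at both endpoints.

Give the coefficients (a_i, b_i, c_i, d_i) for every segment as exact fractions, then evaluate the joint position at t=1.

  seg 0: a=5 b=-5 c=0 d=3/8
  seg 1: a=-2 b=-1/2 c=9/4 d=-3/4
S(1) = 3/8

Δ: Δ0=-7/2, Δ1=1
row 1: diag=6, rhs=27; c'=1/6, d'=9/2
back: M1=9/2
M: M0=0, M1=9/2, M2=0
seg 0: a=5, c=M0/2=0, d=(M1−M0)/(6·2)=3/8, b=Δ0−h0·(2M0+M1)/6=-5
seg 1: a=-2, c=M1/2=9/4, d=(M2−M1)/(6·1)=-3/4, b=Δ1−h1·(2M1+M2)/6=-1/2
t_q=1 → seg 0, τ=1; S=5+-5·τ+0·τ²+3/8·τ³=3/8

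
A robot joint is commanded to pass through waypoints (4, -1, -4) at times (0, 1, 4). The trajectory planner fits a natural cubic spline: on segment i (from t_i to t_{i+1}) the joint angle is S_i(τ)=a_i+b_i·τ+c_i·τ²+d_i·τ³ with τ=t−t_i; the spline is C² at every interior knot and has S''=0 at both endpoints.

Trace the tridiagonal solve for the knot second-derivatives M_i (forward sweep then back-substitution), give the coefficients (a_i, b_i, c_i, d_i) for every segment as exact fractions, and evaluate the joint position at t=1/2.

  seg 0: a=4 b=-11/2 c=0 d=1/2
  seg 1: a=-1 b=-4 c=3/2 d=-1/6
S(1/2) = 21/16

Δ: Δ0=-5, Δ1=-1
row 1: diag=8, rhs=24; c'=3/8, d'=3
back: M1=3
M: M0=0, M1=3, M2=0
seg 0: a=4, c=M0/2=0, d=(M1−M0)/(6·1)=1/2, b=Δ0−h0·(2M0+M1)/6=-11/2
seg 1: a=-1, c=M1/2=3/2, d=(M2−M1)/(6·3)=-1/6, b=Δ1−h1·(2M1+M2)/6=-4
t_q=1/2 → seg 0, τ=1/2; S=4+-11/2·τ+0·τ²+1/2·τ³=21/16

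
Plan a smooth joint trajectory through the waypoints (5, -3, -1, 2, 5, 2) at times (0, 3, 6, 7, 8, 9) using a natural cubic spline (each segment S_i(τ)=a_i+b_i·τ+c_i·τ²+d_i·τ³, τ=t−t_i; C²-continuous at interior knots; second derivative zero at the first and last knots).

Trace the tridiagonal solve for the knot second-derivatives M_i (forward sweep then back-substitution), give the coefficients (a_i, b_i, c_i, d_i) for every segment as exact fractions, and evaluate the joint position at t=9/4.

Δ: Δ0=-8/3, Δ1=2/3, Δ2=3, Δ3=3, Δ4=-3
row 1: diag=12, rhs=20; c'=1/4, d'=5/3
row 2: denom=8−3·1/4=29/4; d'=(14−3·5/3)/(29/4)=36/29
row 3: denom=4−1·4/29=112/29; d'=(0−1·36/29)/(112/29)=-9/28
row 4: denom=4−1·29/112=419/112; d'=(-36−1·-9/28)/(419/112)=-3996/419
back: M4=-3996/419
back: M3=-9/28−29/112·-3996/419=900/419
back: M2=36/29−4/29·900/419=396/419
back: M1=5/3−1/4·396/419=1798/1257
M: M0=0, M1=1798/1257, M2=396/419, M3=900/419, M4=-3996/419, M5=0
seg 0: a=5, c=M0/2=0, d=(M1−M0)/(6·3)=899/11313, b=Δ0−h0·(2M0+M1)/6=-1417/419
seg 1: a=-3, c=M1/2=899/1257, d=(M2−M1)/(6·3)=-305/11313, b=Δ1−h1·(2M1+M2)/6=-518/419
seg 2: a=-1, c=M2/2=198/419, d=(M3−M2)/(6·1)=84/419, b=Δ2−h2·(2M2+M3)/6=975/419
seg 3: a=2, c=M3/2=450/419, d=(M4−M3)/(6·1)=-816/419, b=Δ3−h3·(2M3+M4)/6=1623/419
seg 4: a=5, c=M4/2=-1998/419, d=(M5−M4)/(6·1)=666/419, b=Δ4−h4·(2M4+M5)/6=75/419
t_q=9/4 → seg 0, τ=9/4; S=5+-1417/419·τ+0·τ²+899/11313·τ³=-45695/26816

  seg 0: a=5 b=-1417/419 c=0 d=899/11313
  seg 1: a=-3 b=-518/419 c=899/1257 d=-305/11313
  seg 2: a=-1 b=975/419 c=198/419 d=84/419
  seg 3: a=2 b=1623/419 c=450/419 d=-816/419
  seg 4: a=5 b=75/419 c=-1998/419 d=666/419
S(9/4) = -45695/26816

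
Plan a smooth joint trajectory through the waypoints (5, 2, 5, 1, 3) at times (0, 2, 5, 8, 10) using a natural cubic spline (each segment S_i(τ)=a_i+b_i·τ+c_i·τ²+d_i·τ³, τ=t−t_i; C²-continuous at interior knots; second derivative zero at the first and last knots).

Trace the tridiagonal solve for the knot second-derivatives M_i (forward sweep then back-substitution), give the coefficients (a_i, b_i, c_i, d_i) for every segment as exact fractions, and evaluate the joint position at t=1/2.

Δ: Δ0=-3/2, Δ1=1, Δ2=-4/3, Δ3=1
row 1: diag=10, rhs=15; c'=3/10, d'=3/2
row 2: denom=12−3·3/10=111/10; d'=(-14−3·3/2)/(111/10)=-5/3
row 3: denom=10−3·10/37=340/37; d'=(14−3·-5/3)/(340/37)=703/340
back: M3=703/340
back: M2=-5/3−10/37·703/340=-227/102
back: M1=3/2−3/10·-227/102=737/340
M: M0=0, M1=737/340, M2=-227/102, M3=703/340, M4=0
seg 0: a=5, c=M0/2=0, d=(M1−M0)/(6·2)=737/4080, b=Δ0−h0·(2M0+M1)/6=-2267/1020
seg 1: a=2, c=M1/2=737/680, d=(M2−M1)/(6·3)=-4481/18360, b=Δ1−h1·(2M1+M2)/6=-14/255
seg 2: a=5, c=M2/2=-227/204, d=(M3−M2)/(6·3)=4379/18360, b=Δ2−h2·(2M2+M3)/6=-17/120
seg 3: a=1, c=M3/2=703/680, d=(M4−M3)/(6·2)=-703/4080, b=Δ3−h3·(2M3+M4)/6=-193/510
t_q=1/2 → seg 0, τ=1/2; S=5+-2267/1020·τ+0·τ²+737/4080·τ³=8511/2176

  seg 0: a=5 b=-2267/1020 c=0 d=737/4080
  seg 1: a=2 b=-14/255 c=737/680 d=-4481/18360
  seg 2: a=5 b=-17/120 c=-227/204 d=4379/18360
  seg 3: a=1 b=-193/510 c=703/680 d=-703/4080
S(1/2) = 8511/2176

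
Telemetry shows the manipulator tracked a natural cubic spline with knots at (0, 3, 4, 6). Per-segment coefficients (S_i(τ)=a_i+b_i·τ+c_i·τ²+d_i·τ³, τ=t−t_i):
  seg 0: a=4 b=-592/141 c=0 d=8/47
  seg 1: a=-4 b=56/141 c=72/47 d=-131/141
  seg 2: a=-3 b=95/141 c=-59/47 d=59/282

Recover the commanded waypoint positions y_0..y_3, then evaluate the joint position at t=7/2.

y_0 = S_0(0) = a_0 = 4
y_1 = S_1(0) = a_1 = -4
y_2 = S_2(0) = a_2 = -3
y_3 = S_2(2) = -5
t_q=7/2 is in segment 1 (τ=1/2); S_1(τ)=-1329/376

y_0=4 y_1=-4 y_2=-3 y_3=-5
S(7/2) = -1329/376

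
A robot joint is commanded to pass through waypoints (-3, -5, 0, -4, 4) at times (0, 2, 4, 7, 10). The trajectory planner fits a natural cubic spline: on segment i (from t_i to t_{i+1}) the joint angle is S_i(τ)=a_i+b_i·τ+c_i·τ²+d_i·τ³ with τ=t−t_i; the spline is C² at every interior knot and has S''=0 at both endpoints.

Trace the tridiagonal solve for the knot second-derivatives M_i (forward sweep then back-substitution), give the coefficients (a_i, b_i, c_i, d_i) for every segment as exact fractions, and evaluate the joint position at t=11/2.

Δ: Δ0=-1, Δ1=5/2, Δ2=-4/3, Δ3=8/3
row 1: diag=8, rhs=21; c'=1/4, d'=21/8
row 2: denom=10−2·1/4=19/2; d'=(-23−2·21/8)/(19/2)=-113/38
row 3: denom=12−3·6/19=210/19; d'=(24−3·-113/38)/(210/19)=417/140
back: M3=417/140
back: M2=-113/38−6/19·417/140=-137/35
back: M1=21/8−1/4·-137/35=1009/280
M: M0=0, M1=1009/280, M2=-137/35, M3=417/140, M4=0
seg 0: a=-3, c=M0/2=0, d=(M1−M0)/(6·2)=1009/3360, b=Δ0−h0·(2M0+M1)/6=-1849/840
seg 1: a=-5, c=M1/2=1009/560, d=(M2−M1)/(6·2)=-421/672, b=Δ1−h1·(2M1+M2)/6=589/420
seg 2: a=0, c=M2/2=-137/70, d=(M3−M2)/(6·3)=193/504, b=Δ2−h2·(2M2+M3)/6=131/120
seg 3: a=-4, c=M3/2=417/280, d=(M4−M3)/(6·3)=-139/840, b=Δ3−h3·(2M3+M4)/6=-131/420
t_q=11/2 → seg 2, τ=3/2; S=0+131/120·τ+-137/70·τ²+193/504·τ³=-3301/2240

  seg 0: a=-3 b=-1849/840 c=0 d=1009/3360
  seg 1: a=-5 b=589/420 c=1009/560 d=-421/672
  seg 2: a=0 b=131/120 c=-137/70 d=193/504
  seg 3: a=-4 b=-131/420 c=417/280 d=-139/840
S(11/2) = -3301/2240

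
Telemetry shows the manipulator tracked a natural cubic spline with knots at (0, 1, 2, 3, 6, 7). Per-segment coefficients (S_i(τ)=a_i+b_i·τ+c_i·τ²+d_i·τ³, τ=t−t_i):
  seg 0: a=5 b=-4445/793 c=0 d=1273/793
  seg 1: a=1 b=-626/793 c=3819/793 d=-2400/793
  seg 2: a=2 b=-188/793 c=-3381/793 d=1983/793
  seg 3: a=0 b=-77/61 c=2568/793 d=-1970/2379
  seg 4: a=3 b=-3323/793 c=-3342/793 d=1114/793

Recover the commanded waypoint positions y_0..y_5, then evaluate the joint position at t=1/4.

y_0=5 y_1=1 y_2=2 y_3=0 y_4=3 y_5=-4
S(1/4) = 183913/50752

y_0 = S_0(0) = a_0 = 5
y_1 = S_1(0) = a_1 = 1
y_2 = S_2(0) = a_2 = 2
y_3 = S_3(0) = a_3 = 0
y_4 = S_4(0) = a_4 = 3
y_5 = S_4(1) = -4
t_q=1/4 is in segment 0 (τ=1/4); S_0(τ)=183913/50752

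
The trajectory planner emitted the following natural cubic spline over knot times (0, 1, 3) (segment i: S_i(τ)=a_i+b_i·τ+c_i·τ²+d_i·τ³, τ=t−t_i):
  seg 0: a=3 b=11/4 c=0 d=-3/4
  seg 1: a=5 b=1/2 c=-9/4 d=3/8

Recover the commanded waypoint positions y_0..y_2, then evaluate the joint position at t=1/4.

y_0=3 y_1=5 y_2=0
S(1/4) = 941/256

y_0 = S_0(0) = a_0 = 3
y_1 = S_1(0) = a_1 = 5
y_2 = S_1(2) = 0
t_q=1/4 is in segment 0 (τ=1/4); S_0(τ)=941/256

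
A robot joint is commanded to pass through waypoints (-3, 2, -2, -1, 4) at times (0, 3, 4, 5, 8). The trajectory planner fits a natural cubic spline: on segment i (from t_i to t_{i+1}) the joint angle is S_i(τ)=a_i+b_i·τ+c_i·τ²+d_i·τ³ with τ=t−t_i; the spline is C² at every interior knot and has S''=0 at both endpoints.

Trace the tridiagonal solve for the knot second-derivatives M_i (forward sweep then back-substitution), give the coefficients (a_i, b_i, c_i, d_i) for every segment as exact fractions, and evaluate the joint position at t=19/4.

Δ: Δ0=5/3, Δ1=-4, Δ2=1, Δ3=5/3
row 1: diag=8, rhs=-34; c'=1/8, d'=-17/4
row 2: denom=4−1·1/8=31/8; d'=(30−1·-17/4)/(31/8)=274/31
row 3: denom=8−1·8/31=240/31; d'=(4−1·274/31)/(240/31)=-5/8
back: M3=-5/8
back: M2=274/31−8/31·-5/8=9
back: M1=-17/4−1/8·9=-43/8
M: M0=0, M1=-43/8, M2=9, M3=-5/8, M4=0
seg 0: a=-3, c=M0/2=0, d=(M1−M0)/(6·3)=-43/144, b=Δ0−h0·(2M0+M1)/6=209/48
seg 1: a=2, c=M1/2=-43/16, d=(M2−M1)/(6·1)=115/48, b=Δ1−h1·(2M1+M2)/6=-89/24
seg 2: a=-2, c=M2/2=9/2, d=(M3−M2)/(6·1)=-77/48, b=Δ2−h2·(2M2+M3)/6=-91/48
seg 3: a=-1, c=M3/2=-5/16, d=(M4−M3)/(6·3)=5/144, b=Δ3−h3·(2M3+M4)/6=55/24
t_q=19/4 → seg 2, τ=3/4; S=-2+-91/48·τ+9/2·τ²+-77/48·τ³=-1605/1024

  seg 0: a=-3 b=209/48 c=0 d=-43/144
  seg 1: a=2 b=-89/24 c=-43/16 d=115/48
  seg 2: a=-2 b=-91/48 c=9/2 d=-77/48
  seg 3: a=-1 b=55/24 c=-5/16 d=5/144
S(19/4) = -1605/1024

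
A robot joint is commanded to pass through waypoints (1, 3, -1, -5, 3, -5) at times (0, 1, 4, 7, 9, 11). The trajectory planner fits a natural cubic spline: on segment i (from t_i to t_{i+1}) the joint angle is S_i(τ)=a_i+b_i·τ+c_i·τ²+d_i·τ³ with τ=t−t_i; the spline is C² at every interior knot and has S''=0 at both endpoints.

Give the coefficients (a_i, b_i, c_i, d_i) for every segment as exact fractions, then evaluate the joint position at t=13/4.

Δ: Δ0=2, Δ1=-4/3, Δ2=-4/3, Δ3=4, Δ4=-4
row 1: diag=8, rhs=-20; c'=3/8, d'=-5/2
row 2: denom=12−3·3/8=87/8; d'=(0−3·-5/2)/(87/8)=20/29
row 3: denom=10−3·8/29=266/29; d'=(32−3·20/29)/(266/29)=62/19
row 4: denom=8−2·29/133=1006/133; d'=(-48−2·62/19)/(1006/133)=-3626/503
back: M4=-3626/503
back: M3=62/19−29/133·-3626/503=2432/503
back: M2=20/29−8/29·2432/503=-324/503
back: M1=-5/2−3/8·-324/503=-1136/503
M: M0=0, M1=-1136/503, M2=-324/503, M3=2432/503, M4=-3626/503, M5=0
seg 0: a=1, c=M0/2=0, d=(M1−M0)/(6·1)=-568/1509, b=Δ0−h0·(2M0+M1)/6=3586/1509
seg 1: a=3, c=M1/2=-568/503, d=(M2−M1)/(6·3)=406/4527, b=Δ1−h1·(2M1+M2)/6=1882/1509
seg 2: a=-1, c=M2/2=-162/503, d=(M3−M2)/(6·3)=1378/4527, b=Δ2−h2·(2M2+M3)/6=-4688/1509
seg 3: a=-5, c=M3/2=1216/503, d=(M4−M3)/(6·2)=-3029/3018, b=Δ3−h3·(2M3+M4)/6=4798/1509
seg 4: a=3, c=M4/2=-1813/503, d=(M5−M4)/(6·2)=1813/3018, b=Δ4−h4·(2M4+M5)/6=1216/1509
t_q=13/4 → seg 1, τ=9/4; S=3+1882/1509·τ+-568/503·τ²+406/4527·τ³=17883/16096

  seg 0: a=1 b=3586/1509 c=0 d=-568/1509
  seg 1: a=3 b=1882/1509 c=-568/503 d=406/4527
  seg 2: a=-1 b=-4688/1509 c=-162/503 d=1378/4527
  seg 3: a=-5 b=4798/1509 c=1216/503 d=-3029/3018
  seg 4: a=3 b=1216/1509 c=-1813/503 d=1813/3018
S(13/4) = 17883/16096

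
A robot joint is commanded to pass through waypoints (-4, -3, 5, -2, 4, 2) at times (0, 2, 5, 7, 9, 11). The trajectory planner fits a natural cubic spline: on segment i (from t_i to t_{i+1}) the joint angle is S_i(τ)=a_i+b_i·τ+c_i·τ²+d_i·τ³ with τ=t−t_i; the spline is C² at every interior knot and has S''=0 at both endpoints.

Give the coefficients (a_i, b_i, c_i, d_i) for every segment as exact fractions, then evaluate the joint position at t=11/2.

Δ: Δ0=1/2, Δ1=8/3, Δ2=-7/2, Δ3=3, Δ4=-1
row 1: diag=10, rhs=13; c'=3/10, d'=13/10
row 2: denom=10−3·3/10=91/10; d'=(-37−3·13/10)/(91/10)=-409/91
row 3: denom=8−2·20/91=688/91; d'=(39−2·-409/91)/(688/91)=4367/688
row 4: denom=8−2·91/344=1285/172; d'=(-24−2·4367/688)/(1285/172)=-12623/2570
back: M4=-12623/2570
back: M3=4367/688−91/344·-12623/2570=9826/1285
back: M2=-409/91−20/91·9826/1285=-1587/257
back: M1=13/10−3/10·-1587/257=4051/1285
M: M0=0, M1=4051/1285, M2=-1587/257, M3=9826/1285, M4=-12623/2570, M5=0
seg 0: a=-4, c=M0/2=0, d=(M1−M0)/(6·2)=4051/15420, b=Δ0−h0·(2M0+M1)/6=-4247/7710
seg 1: a=-3, c=M1/2=4051/2570, d=(M2−M1)/(6·3)=-5993/11565, b=Δ1−h1·(2M1+M2)/6=20059/7710
seg 2: a=5, c=M2/2=-1587/514, d=(M3−M2)/(6·2)=17761/15420, b=Δ2−h2·(2M2+M3)/6=-14897/7710
seg 3: a=-2, c=M3/2=4913/1285, d=(M4−M3)/(6·2)=-6455/6168, b=Δ3−h3·(2M3+M4)/6=-3551/7710
seg 4: a=4, c=M4/2=-12623/5140, d=(M5−M4)/(6·2)=12623/30840, b=Δ4−h4·(2M4+M5)/6=8768/3855
t_q=11/2 → seg 2, τ=1/2; S=5+-14897/7710·τ+-1587/514·τ²+17761/15420·τ³=28011/8224

  seg 0: a=-4 b=-4247/7710 c=0 d=4051/15420
  seg 1: a=-3 b=20059/7710 c=4051/2570 d=-5993/11565
  seg 2: a=5 b=-14897/7710 c=-1587/514 d=17761/15420
  seg 3: a=-2 b=-3551/7710 c=4913/1285 d=-6455/6168
  seg 4: a=4 b=8768/3855 c=-12623/5140 d=12623/30840
S(11/2) = 28011/8224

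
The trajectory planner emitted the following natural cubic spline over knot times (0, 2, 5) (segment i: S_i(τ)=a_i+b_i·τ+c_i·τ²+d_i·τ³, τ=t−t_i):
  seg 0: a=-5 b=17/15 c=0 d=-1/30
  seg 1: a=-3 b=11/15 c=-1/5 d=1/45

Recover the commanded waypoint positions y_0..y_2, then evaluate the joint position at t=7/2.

y_0 = S_0(0) = a_0 = -5
y_1 = S_1(0) = a_1 = -3
y_2 = S_1(3) = -2
t_q=7/2 is in segment 1 (τ=3/2); S_1(τ)=-91/40

y_0=-5 y_1=-3 y_2=-2
S(7/2) = -91/40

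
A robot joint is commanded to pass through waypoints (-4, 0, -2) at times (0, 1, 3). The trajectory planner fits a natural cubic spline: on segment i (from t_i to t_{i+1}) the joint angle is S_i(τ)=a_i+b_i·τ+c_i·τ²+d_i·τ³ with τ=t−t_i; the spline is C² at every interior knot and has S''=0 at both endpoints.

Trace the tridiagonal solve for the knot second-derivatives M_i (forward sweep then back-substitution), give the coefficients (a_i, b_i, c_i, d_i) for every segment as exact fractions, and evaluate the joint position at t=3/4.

Δ: Δ0=4, Δ1=-1
row 1: diag=6, rhs=-30; c'=1/3, d'=-5
back: M1=-5
M: M0=0, M1=-5, M2=0
seg 0: a=-4, c=M0/2=0, d=(M1−M0)/(6·1)=-5/6, b=Δ0−h0·(2M0+M1)/6=29/6
seg 1: a=0, c=M1/2=-5/2, d=(M2−M1)/(6·2)=5/12, b=Δ1−h1·(2M1+M2)/6=7/3
t_q=3/4 → seg 0, τ=3/4; S=-4+29/6·τ+0·τ²+-5/6·τ³=-93/128

  seg 0: a=-4 b=29/6 c=0 d=-5/6
  seg 1: a=0 b=7/3 c=-5/2 d=5/12
S(3/4) = -93/128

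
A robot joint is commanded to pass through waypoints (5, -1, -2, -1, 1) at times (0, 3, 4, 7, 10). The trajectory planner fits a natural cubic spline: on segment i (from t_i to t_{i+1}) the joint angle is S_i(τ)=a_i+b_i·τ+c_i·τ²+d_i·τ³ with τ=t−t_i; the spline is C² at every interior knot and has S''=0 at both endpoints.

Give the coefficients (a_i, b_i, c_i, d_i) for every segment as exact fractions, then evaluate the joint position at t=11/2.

Δ: Δ0=-2, Δ1=-1, Δ2=1/3, Δ3=2/3
row 1: diag=8, rhs=6; c'=1/8, d'=3/4
row 2: denom=8−1·1/8=63/8; d'=(8−1·3/4)/(63/8)=58/63
row 3: denom=12−3·8/21=76/7; d'=(2−3·58/63)/(76/7)=-4/57
back: M3=-4/57
back: M2=58/63−8/21·-4/57=18/19
back: M1=3/4−1/8·18/19=12/19
M: M0=0, M1=12/19, M2=18/19, M3=-4/57, M4=0
seg 0: a=5, c=M0/2=0, d=(M1−M0)/(6·3)=2/57, b=Δ0−h0·(2M0+M1)/6=-44/19
seg 1: a=-1, c=M1/2=6/19, d=(M2−M1)/(6·1)=1/19, b=Δ1−h1·(2M1+M2)/6=-26/19
seg 2: a=-2, c=M2/2=9/19, d=(M3−M2)/(6·3)=-29/513, b=Δ2−h2·(2M2+M3)/6=-11/19
seg 3: a=-1, c=M3/2=-2/57, d=(M4−M3)/(6·3)=2/513, b=Δ3−h3·(2M3+M4)/6=14/19
t_q=11/2 → seg 2, τ=3/2; S=-2+-11/19·τ+9/19·τ²+-29/513·τ³=-303/152

  seg 0: a=5 b=-44/19 c=0 d=2/57
  seg 1: a=-1 b=-26/19 c=6/19 d=1/19
  seg 2: a=-2 b=-11/19 c=9/19 d=-29/513
  seg 3: a=-1 b=14/19 c=-2/57 d=2/513
S(11/2) = -303/152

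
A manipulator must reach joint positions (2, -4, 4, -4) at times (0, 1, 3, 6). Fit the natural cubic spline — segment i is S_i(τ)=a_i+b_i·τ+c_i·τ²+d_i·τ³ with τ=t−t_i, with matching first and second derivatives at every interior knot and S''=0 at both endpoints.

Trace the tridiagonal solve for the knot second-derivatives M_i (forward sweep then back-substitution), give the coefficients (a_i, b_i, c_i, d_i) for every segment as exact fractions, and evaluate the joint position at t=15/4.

Δ: Δ0=-6, Δ1=4, Δ2=-8/3
row 1: diag=6, rhs=60; c'=1/3, d'=10
row 2: denom=10−2·1/3=28/3; d'=(-40−2·10)/(28/3)=-45/7
back: M2=-45/7
back: M1=10−1/3·-45/7=85/7
M: M0=0, M1=85/7, M2=-45/7, M3=0
seg 0: a=2, c=M0/2=0, d=(M1−M0)/(6·1)=85/42, b=Δ0−h0·(2M0+M1)/6=-337/42
seg 1: a=-4, c=M1/2=85/14, d=(M2−M1)/(6·2)=-65/42, b=Δ1−h1·(2M1+M2)/6=-41/21
seg 2: a=4, c=M2/2=-45/14, d=(M3−M2)/(6·3)=5/14, b=Δ2−h2·(2M2+M3)/6=79/21
t_q=15/4 → seg 2, τ=3/4; S=4+79/21·τ+-45/14·τ²+5/14·τ³=661/128

  seg 0: a=2 b=-337/42 c=0 d=85/42
  seg 1: a=-4 b=-41/21 c=85/14 d=-65/42
  seg 2: a=4 b=79/21 c=-45/14 d=5/14
S(15/4) = 661/128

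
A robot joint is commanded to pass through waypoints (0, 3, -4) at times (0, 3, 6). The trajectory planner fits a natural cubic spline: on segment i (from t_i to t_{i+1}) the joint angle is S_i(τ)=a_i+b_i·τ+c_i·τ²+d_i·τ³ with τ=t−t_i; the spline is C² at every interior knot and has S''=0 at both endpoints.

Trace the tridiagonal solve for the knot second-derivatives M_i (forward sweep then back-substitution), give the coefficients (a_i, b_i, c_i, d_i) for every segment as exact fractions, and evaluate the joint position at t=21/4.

Δ: Δ0=1, Δ1=-7/3
row 1: diag=12, rhs=-20; c'=1/4, d'=-5/3
back: M1=-5/3
M: M0=0, M1=-5/3, M2=0
seg 0: a=0, c=M0/2=0, d=(M1−M0)/(6·3)=-5/54, b=Δ0−h0·(2M0+M1)/6=11/6
seg 1: a=3, c=M1/2=-5/6, d=(M2−M1)/(6·3)=5/54, b=Δ1−h1·(2M1+M2)/6=-2/3
t_q=21/4 → seg 1, τ=9/4; S=3+-2/3·τ+-5/6·τ²+5/54·τ³=-213/128

  seg 0: a=0 b=11/6 c=0 d=-5/54
  seg 1: a=3 b=-2/3 c=-5/6 d=5/54
S(21/4) = -213/128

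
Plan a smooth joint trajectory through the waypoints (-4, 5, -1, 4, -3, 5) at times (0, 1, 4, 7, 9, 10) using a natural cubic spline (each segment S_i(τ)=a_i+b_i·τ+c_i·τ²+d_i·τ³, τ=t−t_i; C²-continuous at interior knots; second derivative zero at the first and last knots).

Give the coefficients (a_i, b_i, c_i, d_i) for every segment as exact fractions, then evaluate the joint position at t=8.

  seg 0: a=-4 b=2393/222 c=0 d=-395/222
  seg 1: a=5 b=604/111 c=-395/74 d=1903/1998
  seg 2: a=-1 b=-193/222 c=359/111 d=-43/54
  seg 3: a=4 b=-329/111 c=-291/74 d=1627/888
  seg 4: a=-3 b=731/222 c=1045/148 d=-1045/444
S(8) = -315/296

Δ: Δ0=9, Δ1=-2, Δ2=5/3, Δ3=-7/2, Δ4=8
row 1: diag=8, rhs=-66; c'=3/8, d'=-33/4
row 2: denom=12−3·3/8=87/8; d'=(22−3·-33/4)/(87/8)=374/87
row 3: denom=10−3·8/29=266/29; d'=(-31−3·374/87)/(266/29)=-67/14
row 4: denom=6−2·29/133=740/133; d'=(69−2·-67/14)/(740/133)=1045/74
back: M4=1045/74
back: M3=-67/14−29/133·1045/74=-291/37
back: M2=374/87−8/29·-291/37=718/111
back: M1=-33/4−3/8·718/111=-395/37
M: M0=0, M1=-395/37, M2=718/111, M3=-291/37, M4=1045/74, M5=0
seg 0: a=-4, c=M0/2=0, d=(M1−M0)/(6·1)=-395/222, b=Δ0−h0·(2M0+M1)/6=2393/222
seg 1: a=5, c=M1/2=-395/74, d=(M2−M1)/(6·3)=1903/1998, b=Δ1−h1·(2M1+M2)/6=604/111
seg 2: a=-1, c=M2/2=359/111, d=(M3−M2)/(6·3)=-43/54, b=Δ2−h2·(2M2+M3)/6=-193/222
seg 3: a=4, c=M3/2=-291/74, d=(M4−M3)/(6·2)=1627/888, b=Δ3−h3·(2M3+M4)/6=-329/111
seg 4: a=-3, c=M4/2=1045/148, d=(M5−M4)/(6·1)=-1045/444, b=Δ4−h4·(2M4+M5)/6=731/222
t_q=8 → seg 3, τ=1; S=4+-329/111·τ+-291/74·τ²+1627/888·τ³=-315/296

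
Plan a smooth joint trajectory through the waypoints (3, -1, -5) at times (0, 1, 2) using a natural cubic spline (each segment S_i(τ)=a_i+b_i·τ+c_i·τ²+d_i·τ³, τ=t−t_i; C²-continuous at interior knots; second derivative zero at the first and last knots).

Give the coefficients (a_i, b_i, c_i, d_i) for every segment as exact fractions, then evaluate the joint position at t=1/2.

Δ: Δ0=-4, Δ1=-4
row 1: diag=4, rhs=0; c'=1/4, d'=0
back: M1=0
M: M0=0, M1=0, M2=0
seg 0: a=3, c=M0/2=0, d=(M1−M0)/(6·1)=0, b=Δ0−h0·(2M0+M1)/6=-4
seg 1: a=-1, c=M1/2=0, d=(M2−M1)/(6·1)=0, b=Δ1−h1·(2M1+M2)/6=-4
t_q=1/2 → seg 0, τ=1/2; S=3+-4·τ+0·τ²+0·τ³=1

  seg 0: a=3 b=-4 c=0 d=0
  seg 1: a=-1 b=-4 c=0 d=0
S(1/2) = 1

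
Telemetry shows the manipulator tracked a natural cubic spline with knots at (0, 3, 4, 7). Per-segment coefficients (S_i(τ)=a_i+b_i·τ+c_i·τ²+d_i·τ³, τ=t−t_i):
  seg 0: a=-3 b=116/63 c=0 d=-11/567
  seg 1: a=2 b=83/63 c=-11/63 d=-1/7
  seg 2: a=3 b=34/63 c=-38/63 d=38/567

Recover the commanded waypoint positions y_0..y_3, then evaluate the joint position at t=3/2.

y_0 = S_0(0) = a_0 = -3
y_1 = S_1(0) = a_1 = 2
y_2 = S_2(0) = a_2 = 3
y_3 = S_2(3) = 1
t_q=3/2 is in segment 0 (τ=3/2); S_0(τ)=-17/56

y_0=-3 y_1=2 y_2=3 y_3=1
S(3/2) = -17/56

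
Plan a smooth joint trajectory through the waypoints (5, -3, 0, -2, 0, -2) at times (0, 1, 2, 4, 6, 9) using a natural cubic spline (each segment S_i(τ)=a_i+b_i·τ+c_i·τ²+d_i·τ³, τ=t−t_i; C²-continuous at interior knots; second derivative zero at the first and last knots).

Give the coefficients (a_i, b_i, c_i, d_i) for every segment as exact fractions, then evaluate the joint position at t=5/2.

Δ: Δ0=-8, Δ1=3, Δ2=-1, Δ3=1, Δ4=-2/3
row 1: diag=4, rhs=66; c'=1/4, d'=33/2
row 2: denom=6−1·1/4=23/4; d'=(-24−1·33/2)/(23/4)=-162/23
row 3: denom=8−2·8/23=168/23; d'=(12−2·-162/23)/(168/23)=25/7
row 4: denom=10−2·23/84=397/42; d'=(-10−2·25/7)/(397/42)=-720/397
back: M4=-720/397
back: M3=25/7−23/84·-720/397=1615/397
back: M2=-162/23−8/23·1615/397=-3358/397
back: M1=33/2−1/4·-3358/397=7390/397
M: M0=0, M1=7390/397, M2=-3358/397, M3=1615/397, M4=-720/397, M5=0
seg 0: a=5, c=M0/2=0, d=(M1−M0)/(6·1)=3695/1191, b=Δ0−h0·(2M0+M1)/6=-13223/1191
seg 1: a=-3, c=M1/2=3695/397, d=(M2−M1)/(6·1)=-5374/1191, b=Δ1−h1·(2M1+M2)/6=-2138/1191
seg 2: a=0, c=M2/2=-1679/397, d=(M3−M2)/(6·2)=4973/4764, b=Δ2−h2·(2M2+M3)/6=3910/1191
seg 3: a=-2, c=M3/2=1615/794, d=(M4−M3)/(6·2)=-2335/4764, b=Δ3−h3·(2M3+M4)/6=-1319/1191
seg 4: a=0, c=M4/2=-360/397, d=(M5−M4)/(6·3)=40/397, b=Δ4−h4·(2M4+M5)/6=1366/1191
t_q=5/2 → seg 2, τ=1/2; S=0+3910/1191·τ+-1679/397·τ²+4973/4764·τ³=9079/12704

  seg 0: a=5 b=-13223/1191 c=0 d=3695/1191
  seg 1: a=-3 b=-2138/1191 c=3695/397 d=-5374/1191
  seg 2: a=0 b=3910/1191 c=-1679/397 d=4973/4764
  seg 3: a=-2 b=-1319/1191 c=1615/794 d=-2335/4764
  seg 4: a=0 b=1366/1191 c=-360/397 d=40/397
S(5/2) = 9079/12704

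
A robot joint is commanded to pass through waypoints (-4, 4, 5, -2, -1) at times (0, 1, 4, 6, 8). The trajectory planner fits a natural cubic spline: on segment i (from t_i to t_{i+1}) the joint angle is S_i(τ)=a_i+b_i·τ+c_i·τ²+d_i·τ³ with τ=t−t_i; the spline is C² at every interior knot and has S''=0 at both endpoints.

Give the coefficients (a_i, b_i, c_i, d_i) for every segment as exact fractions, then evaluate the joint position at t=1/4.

  seg 0: a=-4 b=1783/201 c=0 d=-175/201
  seg 1: a=4 b=1258/201 c=-175/67 d=128/603
  seg 2: a=5 b=-740/201 c=-47/67 d=637/1608
  seg 3: a=-2 b=-697/402 c=449/268 d=-449/1608
S(1/4) = -7701/4288

Δ: Δ0=8, Δ1=1/3, Δ2=-7/2, Δ3=1/2
row 1: diag=8, rhs=-46; c'=3/8, d'=-23/4
row 2: denom=10−3·3/8=71/8; d'=(-23−3·-23/4)/(71/8)=-46/71
row 3: denom=8−2·16/71=536/71; d'=(24−2·-46/71)/(536/71)=449/134
back: M3=449/134
back: M2=-46/71−16/71·449/134=-94/67
back: M1=-23/4−3/8·-94/67=-350/67
M: M0=0, M1=-350/67, M2=-94/67, M3=449/134, M4=0
seg 0: a=-4, c=M0/2=0, d=(M1−M0)/(6·1)=-175/201, b=Δ0−h0·(2M0+M1)/6=1783/201
seg 1: a=4, c=M1/2=-175/67, d=(M2−M1)/(6·3)=128/603, b=Δ1−h1·(2M1+M2)/6=1258/201
seg 2: a=5, c=M2/2=-47/67, d=(M3−M2)/(6·2)=637/1608, b=Δ2−h2·(2M2+M3)/6=-740/201
seg 3: a=-2, c=M3/2=449/268, d=(M4−M3)/(6·2)=-449/1608, b=Δ3−h3·(2M3+M4)/6=-697/402
t_q=1/4 → seg 0, τ=1/4; S=-4+1783/201·τ+0·τ²+-175/201·τ³=-7701/4288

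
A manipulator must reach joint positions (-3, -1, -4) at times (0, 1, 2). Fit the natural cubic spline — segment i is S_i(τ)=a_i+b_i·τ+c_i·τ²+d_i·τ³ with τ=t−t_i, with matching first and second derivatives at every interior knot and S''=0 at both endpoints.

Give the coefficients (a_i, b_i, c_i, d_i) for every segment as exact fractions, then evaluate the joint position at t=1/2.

  seg 0: a=-3 b=13/4 c=0 d=-5/4
  seg 1: a=-1 b=-1/2 c=-15/4 d=5/4
S(1/2) = -49/32

Δ: Δ0=2, Δ1=-3
row 1: diag=4, rhs=-30; c'=1/4, d'=-15/2
back: M1=-15/2
M: M0=0, M1=-15/2, M2=0
seg 0: a=-3, c=M0/2=0, d=(M1−M0)/(6·1)=-5/4, b=Δ0−h0·(2M0+M1)/6=13/4
seg 1: a=-1, c=M1/2=-15/4, d=(M2−M1)/(6·1)=5/4, b=Δ1−h1·(2M1+M2)/6=-1/2
t_q=1/2 → seg 0, τ=1/2; S=-3+13/4·τ+0·τ²+-5/4·τ³=-49/32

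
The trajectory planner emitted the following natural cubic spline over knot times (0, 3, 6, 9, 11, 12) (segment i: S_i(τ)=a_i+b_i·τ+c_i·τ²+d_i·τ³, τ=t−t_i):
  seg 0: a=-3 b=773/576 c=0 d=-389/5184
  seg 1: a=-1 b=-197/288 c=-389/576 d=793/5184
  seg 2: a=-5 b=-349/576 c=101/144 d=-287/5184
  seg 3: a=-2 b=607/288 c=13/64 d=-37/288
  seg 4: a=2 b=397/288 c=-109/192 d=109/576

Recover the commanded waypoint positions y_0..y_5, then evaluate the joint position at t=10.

y_0 = S_0(0) = a_0 = -3
y_1 = S_1(0) = a_1 = -1
y_2 = S_2(0) = a_2 = -5
y_3 = S_3(0) = a_3 = -2
y_4 = S_4(0) = a_4 = 2
y_5 = S_4(1) = 3
t_q=10 is in segment 3 (τ=1); S_3(τ)=35/192

y_0=-3 y_1=-1 y_2=-5 y_3=-2 y_4=2 y_5=3
S(10) = 35/192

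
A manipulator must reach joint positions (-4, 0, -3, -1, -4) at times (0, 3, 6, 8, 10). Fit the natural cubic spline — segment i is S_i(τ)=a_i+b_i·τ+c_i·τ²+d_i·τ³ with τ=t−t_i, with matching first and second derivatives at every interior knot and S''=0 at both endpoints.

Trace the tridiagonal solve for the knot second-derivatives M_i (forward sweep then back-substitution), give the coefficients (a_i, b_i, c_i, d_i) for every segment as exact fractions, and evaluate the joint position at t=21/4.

  seg 0: a=-4 b=263/120 c=0 d=-103/1080
  seg 1: a=0 b=-23/60 c=-103/120 d=47/216
  seg 2: a=-3 b=41/120 c=11/10 d=-37/96
  seg 3: a=-1 b=7/60 c=-97/80 d=97/480
S(21/4) = -6987/2560

Δ: Δ0=4/3, Δ1=-1, Δ2=1, Δ3=-3/2
row 1: diag=12, rhs=-14; c'=1/4, d'=-7/6
row 2: denom=10−3·1/4=37/4; d'=(12−3·-7/6)/(37/4)=62/37
row 3: denom=8−2·8/37=280/37; d'=(-15−2·62/37)/(280/37)=-97/40
back: M3=-97/40
back: M2=62/37−8/37·-97/40=11/5
back: M1=-7/6−1/4·11/5=-103/60
M: M0=0, M1=-103/60, M2=11/5, M3=-97/40, M4=0
seg 0: a=-4, c=M0/2=0, d=(M1−M0)/(6·3)=-103/1080, b=Δ0−h0·(2M0+M1)/6=263/120
seg 1: a=0, c=M1/2=-103/120, d=(M2−M1)/(6·3)=47/216, b=Δ1−h1·(2M1+M2)/6=-23/60
seg 2: a=-3, c=M2/2=11/10, d=(M3−M2)/(6·2)=-37/96, b=Δ2−h2·(2M2+M3)/6=41/120
seg 3: a=-1, c=M3/2=-97/80, d=(M4−M3)/(6·2)=97/480, b=Δ3−h3·(2M3+M4)/6=7/60
t_q=21/4 → seg 1, τ=9/4; S=0+-23/60·τ+-103/120·τ²+47/216·τ³=-6987/2560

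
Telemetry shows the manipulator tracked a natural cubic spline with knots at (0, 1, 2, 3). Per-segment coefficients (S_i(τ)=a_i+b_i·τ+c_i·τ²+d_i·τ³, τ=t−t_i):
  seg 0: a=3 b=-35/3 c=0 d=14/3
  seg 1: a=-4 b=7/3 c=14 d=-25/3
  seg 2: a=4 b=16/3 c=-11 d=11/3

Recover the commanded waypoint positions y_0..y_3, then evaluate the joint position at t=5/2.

y_0=3 y_1=-4 y_2=4 y_3=2
S(5/2) = 35/8

y_0 = S_0(0) = a_0 = 3
y_1 = S_1(0) = a_1 = -4
y_2 = S_2(0) = a_2 = 4
y_3 = S_2(1) = 2
t_q=5/2 is in segment 2 (τ=1/2); S_2(τ)=35/8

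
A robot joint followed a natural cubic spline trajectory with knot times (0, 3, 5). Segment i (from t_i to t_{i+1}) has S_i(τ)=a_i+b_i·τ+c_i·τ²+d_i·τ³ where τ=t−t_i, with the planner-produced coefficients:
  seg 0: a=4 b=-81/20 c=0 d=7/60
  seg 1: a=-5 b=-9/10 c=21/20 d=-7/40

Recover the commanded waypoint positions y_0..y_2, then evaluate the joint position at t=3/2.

y_0=4 y_1=-5 y_2=-4
S(3/2) = -269/160

y_0 = S_0(0) = a_0 = 4
y_1 = S_1(0) = a_1 = -5
y_2 = S_1(2) = -4
t_q=3/2 is in segment 0 (τ=3/2); S_0(τ)=-269/160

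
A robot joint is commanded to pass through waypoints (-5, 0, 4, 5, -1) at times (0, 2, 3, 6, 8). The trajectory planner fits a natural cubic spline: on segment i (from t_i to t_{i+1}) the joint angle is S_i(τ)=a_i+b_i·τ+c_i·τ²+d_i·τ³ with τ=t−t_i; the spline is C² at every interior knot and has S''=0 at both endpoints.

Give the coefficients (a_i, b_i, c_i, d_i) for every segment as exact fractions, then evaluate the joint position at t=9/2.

Δ: Δ0=5/2, Δ1=4, Δ2=1/3, Δ3=-3
row 1: diag=6, rhs=9; c'=1/6, d'=3/2
row 2: denom=8−1·1/6=47/6; d'=(-22−1·3/2)/(47/6)=-3
row 3: denom=10−3·18/47=416/47; d'=(-20−3·-3)/(416/47)=-517/416
back: M3=-517/416
back: M2=-3−18/47·-517/416=-525/208
back: M1=3/2−1/6·-525/208=799/416
M: M0=0, M1=799/416, M2=-525/208, M3=-517/416, M4=0
seg 0: a=-5, c=M0/2=0, d=(M1−M0)/(6·2)=799/4992, b=Δ0−h0·(2M0+M1)/6=2321/1248
seg 1: a=0, c=M1/2=799/832, d=(M2−M1)/(6·1)=-1849/2496, b=Δ1−h1·(2M1+M2)/6=2359/624
seg 2: a=4, c=M2/2=-525/416, d=(M3−M2)/(6·3)=41/576, b=Δ2−h2·(2M2+M3)/6=8683/2496
seg 3: a=5, c=M3/2=-517/832, d=(M4−M3)/(6·2)=517/4992, b=Δ3−h3·(2M3+M4)/6=-1355/624
t_q=9/2 → seg 2, τ=3/2; S=4+8683/2496·τ+-525/416·τ²+41/576·τ³=44055/6656

  seg 0: a=-5 b=2321/1248 c=0 d=799/4992
  seg 1: a=0 b=2359/624 c=799/832 d=-1849/2496
  seg 2: a=4 b=8683/2496 c=-525/416 d=41/576
  seg 3: a=5 b=-1355/624 c=-517/832 d=517/4992
S(9/2) = 44055/6656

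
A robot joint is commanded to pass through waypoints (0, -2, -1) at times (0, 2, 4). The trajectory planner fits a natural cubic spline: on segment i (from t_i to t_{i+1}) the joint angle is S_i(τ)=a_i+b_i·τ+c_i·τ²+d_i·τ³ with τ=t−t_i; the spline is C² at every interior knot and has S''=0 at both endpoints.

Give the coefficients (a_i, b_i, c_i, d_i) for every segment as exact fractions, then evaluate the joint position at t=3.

Δ: Δ0=-1, Δ1=1/2
row 1: diag=8, rhs=9; c'=1/4, d'=9/8
back: M1=9/8
M: M0=0, M1=9/8, M2=0
seg 0: a=0, c=M0/2=0, d=(M1−M0)/(6·2)=3/32, b=Δ0−h0·(2M0+M1)/6=-11/8
seg 1: a=-2, c=M1/2=9/16, d=(M2−M1)/(6·2)=-3/32, b=Δ1−h1·(2M1+M2)/6=-1/4
t_q=3 → seg 1, τ=1; S=-2+-1/4·τ+9/16·τ²+-3/32·τ³=-57/32

  seg 0: a=0 b=-11/8 c=0 d=3/32
  seg 1: a=-2 b=-1/4 c=9/16 d=-3/32
S(3) = -57/32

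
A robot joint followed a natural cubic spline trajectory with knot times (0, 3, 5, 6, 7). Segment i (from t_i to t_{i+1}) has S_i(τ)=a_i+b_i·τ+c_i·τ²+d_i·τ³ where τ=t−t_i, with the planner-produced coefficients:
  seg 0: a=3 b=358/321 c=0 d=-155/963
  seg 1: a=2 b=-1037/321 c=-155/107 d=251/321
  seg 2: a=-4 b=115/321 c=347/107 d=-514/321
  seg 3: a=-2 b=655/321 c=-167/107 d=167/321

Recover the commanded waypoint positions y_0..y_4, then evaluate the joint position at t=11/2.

y_0 = S_0(0) = a_0 = 3
y_1 = S_1(0) = a_1 = 2
y_2 = S_2(0) = a_2 = -4
y_3 = S_3(0) = a_3 = -2
y_4 = S_3(1) = -1
t_q=11/2 is in segment 2 (τ=1/2); S_2(τ)=-687/214

y_0=3 y_1=2 y_2=-4 y_3=-2 y_4=-1
S(11/2) = -687/214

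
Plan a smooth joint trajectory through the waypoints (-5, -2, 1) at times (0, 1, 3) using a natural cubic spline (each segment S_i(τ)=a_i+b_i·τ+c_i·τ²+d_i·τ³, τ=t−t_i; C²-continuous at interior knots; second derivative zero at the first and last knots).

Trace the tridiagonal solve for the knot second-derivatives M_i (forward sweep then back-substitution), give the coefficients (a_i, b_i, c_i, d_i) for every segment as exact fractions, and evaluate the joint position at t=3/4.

  seg 0: a=-5 b=13/4 c=0 d=-1/4
  seg 1: a=-2 b=5/2 c=-3/4 d=1/8
S(3/4) = -683/256

Δ: Δ0=3, Δ1=3/2
row 1: diag=6, rhs=-9; c'=1/3, d'=-3/2
back: M1=-3/2
M: M0=0, M1=-3/2, M2=0
seg 0: a=-5, c=M0/2=0, d=(M1−M0)/(6·1)=-1/4, b=Δ0−h0·(2M0+M1)/6=13/4
seg 1: a=-2, c=M1/2=-3/4, d=(M2−M1)/(6·2)=1/8, b=Δ1−h1·(2M1+M2)/6=5/2
t_q=3/4 → seg 0, τ=3/4; S=-5+13/4·τ+0·τ²+-1/4·τ³=-683/256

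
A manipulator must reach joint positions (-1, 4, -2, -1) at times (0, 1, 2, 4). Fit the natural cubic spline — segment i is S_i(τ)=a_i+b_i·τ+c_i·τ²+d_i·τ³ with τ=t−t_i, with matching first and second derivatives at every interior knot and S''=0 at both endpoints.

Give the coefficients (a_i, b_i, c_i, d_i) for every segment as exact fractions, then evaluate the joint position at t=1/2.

  seg 0: a=-1 b=375/46 c=0 d=-145/46
  seg 1: a=4 b=-30/23 c=-435/46 d=219/46
  seg 2: a=-2 b=-273/46 c=111/23 d=-37/46
S(1/2) = 987/368

Δ: Δ0=5, Δ1=-6, Δ2=1/2
row 1: diag=4, rhs=-66; c'=1/4, d'=-33/2
row 2: denom=6−1·1/4=23/4; d'=(39−1·-33/2)/(23/4)=222/23
back: M2=222/23
back: M1=-33/2−1/4·222/23=-435/23
M: M0=0, M1=-435/23, M2=222/23, M3=0
seg 0: a=-1, c=M0/2=0, d=(M1−M0)/(6·1)=-145/46, b=Δ0−h0·(2M0+M1)/6=375/46
seg 1: a=4, c=M1/2=-435/46, d=(M2−M1)/(6·1)=219/46, b=Δ1−h1·(2M1+M2)/6=-30/23
seg 2: a=-2, c=M2/2=111/23, d=(M3−M2)/(6·2)=-37/46, b=Δ2−h2·(2M2+M3)/6=-273/46
t_q=1/2 → seg 0, τ=1/2; S=-1+375/46·τ+0·τ²+-145/46·τ³=987/368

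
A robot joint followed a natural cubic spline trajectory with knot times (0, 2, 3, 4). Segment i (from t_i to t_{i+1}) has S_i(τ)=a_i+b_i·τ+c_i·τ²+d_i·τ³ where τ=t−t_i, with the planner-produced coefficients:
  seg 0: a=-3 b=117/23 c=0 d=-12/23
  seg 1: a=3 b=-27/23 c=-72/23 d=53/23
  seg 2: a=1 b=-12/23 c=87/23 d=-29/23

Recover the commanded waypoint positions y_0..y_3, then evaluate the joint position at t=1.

y_0 = S_0(0) = a_0 = -3
y_1 = S_1(0) = a_1 = 3
y_2 = S_2(0) = a_2 = 1
y_3 = S_2(1) = 3
t_q=1 is in segment 0 (τ=1); S_0(τ)=36/23

y_0=-3 y_1=3 y_2=1 y_3=3
S(1) = 36/23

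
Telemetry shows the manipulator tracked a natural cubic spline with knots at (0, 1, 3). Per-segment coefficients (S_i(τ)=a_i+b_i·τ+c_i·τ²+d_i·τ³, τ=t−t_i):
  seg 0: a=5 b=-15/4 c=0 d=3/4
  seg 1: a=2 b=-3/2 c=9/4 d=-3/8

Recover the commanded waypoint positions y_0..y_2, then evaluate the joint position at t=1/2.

y_0 = S_0(0) = a_0 = 5
y_1 = S_1(0) = a_1 = 2
y_2 = S_1(2) = 5
t_q=1/2 is in segment 0 (τ=1/2); S_0(τ)=103/32

y_0=5 y_1=2 y_2=5
S(1/2) = 103/32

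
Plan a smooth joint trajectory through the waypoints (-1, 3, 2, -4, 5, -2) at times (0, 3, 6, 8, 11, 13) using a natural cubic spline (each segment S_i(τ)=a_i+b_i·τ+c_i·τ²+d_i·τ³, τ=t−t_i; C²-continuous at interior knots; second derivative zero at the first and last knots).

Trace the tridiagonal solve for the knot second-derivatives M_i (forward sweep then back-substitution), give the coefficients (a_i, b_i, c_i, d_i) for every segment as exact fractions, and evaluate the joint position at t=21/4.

Δ: Δ0=4/3, Δ1=-1/3, Δ2=-3, Δ3=3, Δ4=-7/2
row 1: diag=12, rhs=-10; c'=1/4, d'=-5/6
row 2: denom=10−3·1/4=37/4; d'=(-16−3·-5/6)/(37/4)=-54/37
row 3: denom=10−2·8/37=354/37; d'=(36−2·-54/37)/(354/37)=240/59
row 4: denom=10−3·37/118=1069/118; d'=(-39−3·240/59)/(1069/118)=-6042/1069
back: M4=-6042/1069
back: M3=240/59−37/118·-6042/1069=6243/1069
back: M2=-54/37−8/37·6243/1069=-2910/1069
back: M1=-5/6−1/4·-2910/1069=-490/3207
M: M0=0, M1=-490/3207, M2=-2910/1069, M3=6243/1069, M4=-6042/1069, M5=0
seg 0: a=-1, c=M0/2=0, d=(M1−M0)/(6·3)=-245/28863, b=Δ0−h0·(2M0+M1)/6=1507/1069
seg 1: a=3, c=M1/2=-245/3207, d=(M2−M1)/(6·3)=-4120/28863, b=Δ1−h1·(2M1+M2)/6=1262/1069
seg 2: a=2, c=M2/2=-1455/1069, d=(M3−M2)/(6·2)=3051/4276, b=Δ2−h2·(2M2+M3)/6=-3348/1069
seg 3: a=-4, c=M3/2=6243/2138, d=(M4−M3)/(6·3)=-1365/2138, b=Δ3−h3·(2M3+M4)/6=-15/1069
seg 4: a=5, c=M4/2=-3021/1069, d=(M5−M4)/(6·2)=1007/2138, b=Δ4−h4·(2M4+M5)/6=573/2138
t_q=21/4 → seg 1, τ=9/4; S=3+1262/1069·τ+-245/3207·τ²+-4120/28863·τ³=62319/17104

  seg 0: a=-1 b=1507/1069 c=0 d=-245/28863
  seg 1: a=3 b=1262/1069 c=-245/3207 d=-4120/28863
  seg 2: a=2 b=-3348/1069 c=-1455/1069 d=3051/4276
  seg 3: a=-4 b=-15/1069 c=6243/2138 d=-1365/2138
  seg 4: a=5 b=573/2138 c=-3021/1069 d=1007/2138
S(21/4) = 62319/17104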